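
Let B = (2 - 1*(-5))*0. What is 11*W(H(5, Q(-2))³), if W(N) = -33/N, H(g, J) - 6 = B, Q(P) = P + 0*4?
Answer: -121/72 ≈ -1.6806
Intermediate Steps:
Q(P) = P (Q(P) = P + 0 = P)
B = 0 (B = (2 + 5)*0 = 7*0 = 0)
H(g, J) = 6 (H(g, J) = 6 + 0 = 6)
11*W(H(5, Q(-2))³) = 11*(-33/(6³)) = 11*(-33/216) = 11*(-33*1/216) = 11*(-11/72) = -121/72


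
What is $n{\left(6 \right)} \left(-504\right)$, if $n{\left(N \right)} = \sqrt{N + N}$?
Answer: $- 1008 \sqrt{3} \approx -1745.9$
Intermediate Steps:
$n{\left(N \right)} = \sqrt{2} \sqrt{N}$ ($n{\left(N \right)} = \sqrt{2 N} = \sqrt{2} \sqrt{N}$)
$n{\left(6 \right)} \left(-504\right) = \sqrt{2} \sqrt{6} \left(-504\right) = 2 \sqrt{3} \left(-504\right) = - 1008 \sqrt{3}$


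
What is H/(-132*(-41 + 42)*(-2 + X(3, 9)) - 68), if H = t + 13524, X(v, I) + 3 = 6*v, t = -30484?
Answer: 2120/223 ≈ 9.5067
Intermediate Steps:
X(v, I) = -3 + 6*v
H = -16960 (H = -30484 + 13524 = -16960)
H/(-132*(-41 + 42)*(-2 + X(3, 9)) - 68) = -16960/(-132*(-41 + 42)*(-2 + (-3 + 6*3)) - 68) = -16960/(-132*(-2 + (-3 + 18)) - 68) = -16960/(-132*(-2 + 15) - 68) = -16960/(-132*13 - 68) = -16960/(-1716 - 68) = -16960/(-1784) = -16960*(-1/1784) = 2120/223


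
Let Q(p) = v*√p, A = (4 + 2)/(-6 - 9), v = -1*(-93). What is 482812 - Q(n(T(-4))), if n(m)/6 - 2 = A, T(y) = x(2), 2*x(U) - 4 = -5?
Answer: 482812 - 372*√15/5 ≈ 4.8252e+5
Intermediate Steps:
v = 93
x(U) = -½ (x(U) = 2 + (½)*(-5) = 2 - 5/2 = -½)
T(y) = -½
A = -⅖ (A = 6/(-15) = 6*(-1/15) = -⅖ ≈ -0.40000)
n(m) = 48/5 (n(m) = 12 + 6*(-⅖) = 12 - 12/5 = 48/5)
Q(p) = 93*√p
482812 - Q(n(T(-4))) = 482812 - 93*√(48/5) = 482812 - 93*4*√15/5 = 482812 - 372*√15/5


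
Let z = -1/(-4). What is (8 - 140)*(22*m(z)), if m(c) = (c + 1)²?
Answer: -9075/2 ≈ -4537.5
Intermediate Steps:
z = ¼ (z = -1*(-¼) = ¼ ≈ 0.25000)
m(c) = (1 + c)²
(8 - 140)*(22*m(z)) = (8 - 140)*(22*(1 + ¼)²) = -2904*(5/4)² = -2904*25/16 = -132*275/8 = -9075/2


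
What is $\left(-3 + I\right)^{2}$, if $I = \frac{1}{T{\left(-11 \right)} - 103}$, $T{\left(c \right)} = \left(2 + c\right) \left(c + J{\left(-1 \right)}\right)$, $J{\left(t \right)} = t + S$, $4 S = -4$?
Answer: $\frac{1681}{196} \approx 8.5765$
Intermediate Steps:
$S = -1$ ($S = \frac{1}{4} \left(-4\right) = -1$)
$J{\left(t \right)} = -1 + t$ ($J{\left(t \right)} = t - 1 = -1 + t$)
$T{\left(c \right)} = \left(-2 + c\right) \left(2 + c\right)$ ($T{\left(c \right)} = \left(2 + c\right) \left(c - 2\right) = \left(2 + c\right) \left(-2 + c\right) = \left(-2 + c\right) \left(2 + c\right)$)
$I = \frac{1}{14}$ ($I = \frac{1}{\left(-4 + \left(-11\right)^{2}\right) - 103} = \frac{1}{\left(-4 + 121\right) - 103} = \frac{1}{117 - 103} = \frac{1}{14} \approx 0.071429$)
$\left(-3 + I\right)^{2} = \left(-3 + \frac{1}{14}\right)^{2} = \left(- \frac{41}{14}\right)^{2} = \frac{1681}{196}$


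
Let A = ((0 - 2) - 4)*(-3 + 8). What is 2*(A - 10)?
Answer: -80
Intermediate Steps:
A = -30 (A = (-2 - 4)*5 = -6*5 = -30)
2*(A - 10) = 2*(-30 - 10) = 2*(-40) = -80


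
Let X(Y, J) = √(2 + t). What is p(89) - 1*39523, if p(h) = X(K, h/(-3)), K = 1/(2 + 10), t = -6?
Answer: -39523 + 2*I ≈ -39523.0 + 2.0*I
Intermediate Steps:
K = 1/12 ≈ 0.083333
X(Y, J) = 2*I (X(Y, J) = √(2 - 6) = √(-4) = 2*I)
p(h) = 2*I
p(89) - 1*39523 = 2*I - 1*39523 = 2*I - 39523 = -39523 + 2*I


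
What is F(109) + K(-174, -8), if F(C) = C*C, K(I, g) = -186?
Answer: 11695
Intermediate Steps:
F(C) = C²
F(109) + K(-174, -8) = 109² - 186 = 11881 - 186 = 11695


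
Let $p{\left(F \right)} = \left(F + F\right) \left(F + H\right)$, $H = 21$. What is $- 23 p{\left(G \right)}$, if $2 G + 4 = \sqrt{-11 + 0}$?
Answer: $\frac{3749}{2} - 391 i \sqrt{11} \approx 1874.5 - 1296.8 i$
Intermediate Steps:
$G = -2 + \frac{i \sqrt{11}}{2}$ ($G = -2 + \frac{\sqrt{-11 + 0}}{2} = -2 + \frac{\sqrt{-11}}{2} = -2 + \frac{i \sqrt{11}}{2} \approx -2.0 + 1.6583 i$)
$p{\left(F \right)} = 2 F \left(21 + F\right)$ ($p{\left(F \right)} = \left(F + F\right) \left(F + 21\right) = 2 F \left(21 + F\right)$)
$- 23 p{\left(G \right)} = - 23 \cdot 2 \left(-2 + \frac{i \sqrt{11}}{2}\right) \left(21 - \left(2 - \frac{i \sqrt{11}}{2}\right)\right) = - 23 \cdot 2 \left(-2 + \frac{i \sqrt{11}}{2}\right) \left(19 + \frac{i \sqrt{11}}{2}\right) = - 46 \left(-2 + \frac{i \sqrt{11}}{2}\right) \left(19 + \frac{i \sqrt{11}}{2}\right)$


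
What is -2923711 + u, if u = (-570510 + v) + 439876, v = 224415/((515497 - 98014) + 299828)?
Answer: -2190915041880/717311 ≈ -3.0543e+6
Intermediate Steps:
v = 224415/717311 (v = 224415/(417483 + 299828) = 224415/717311 ≈ 0.31286)
u = -93704980759/717311 (u = (-570510 + 224415/717311) + 439876 = -409232874195/717311 + 439876 = -93704980759/717311 ≈ -1.3063e+5)
-2923711 + u = -2923711 - 93704980759/717311 = -2190915041880/717311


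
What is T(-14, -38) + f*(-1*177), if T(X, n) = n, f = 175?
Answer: -31013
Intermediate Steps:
T(-14, -38) + f*(-1*177) = -38 + 175*(-1*177) = -38 + 175*(-177) = -38 - 30975 = -31013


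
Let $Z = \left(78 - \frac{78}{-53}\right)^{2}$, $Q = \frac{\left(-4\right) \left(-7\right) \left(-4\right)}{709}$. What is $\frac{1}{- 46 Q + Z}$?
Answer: $\frac{1991581}{12592801264} \approx 0.00015815$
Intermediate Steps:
$Q = - \frac{112}{709}$ ($Q = 28 \left(-4\right) \frac{1}{709} = \left(-112\right) \frac{1}{709} = - \frac{112}{709} \approx -0.15797$)
$Z = \frac{17740944}{2809}$ ($Z = \left(78 - - \frac{78}{53}\right)^{2} = \left(78 + \frac{78}{53}\right)^{2} = \left(\frac{4212}{53}\right)^{2} = \frac{17740944}{2809} \approx 6315.8$)
$\frac{1}{- 46 Q + Z} = \frac{1}{\left(-46\right) \left(- \frac{112}{709}\right) + \frac{17740944}{2809}} = \frac{1}{\frac{5152}{709} + \frac{17740944}{2809}} = \frac{1}{\frac{12592801264}{1991581}} = \frac{1991581}{12592801264}$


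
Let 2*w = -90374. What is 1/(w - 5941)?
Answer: -1/51128 ≈ -1.9559e-5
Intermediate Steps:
w = -45187 (w = (1/2)*(-90374) = -45187)
1/(w - 5941) = 1/(-45187 - 5941) = 1/(-51128) = -1/51128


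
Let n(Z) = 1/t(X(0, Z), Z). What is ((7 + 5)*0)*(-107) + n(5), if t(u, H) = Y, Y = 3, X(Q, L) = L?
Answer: ⅓ ≈ 0.33333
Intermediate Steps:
t(u, H) = 3
n(Z) = ⅓ (n(Z) = 1/3 = ⅓)
((7 + 5)*0)*(-107) + n(5) = ((7 + 5)*0)*(-107) + ⅓ = (12*0)*(-107) + ⅓ = 0*(-107) + ⅓ = 0 + ⅓ = ⅓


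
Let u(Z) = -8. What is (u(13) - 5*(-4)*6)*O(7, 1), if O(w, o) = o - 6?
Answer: -560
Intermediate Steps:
O(w, o) = -6 + o
(u(13) - 5*(-4)*6)*O(7, 1) = (-8 - 5*(-4)*6)*(-6 + 1) = (-8 + 20*6)*(-5) = (-8 + 120)*(-5) = 112*(-5) = -560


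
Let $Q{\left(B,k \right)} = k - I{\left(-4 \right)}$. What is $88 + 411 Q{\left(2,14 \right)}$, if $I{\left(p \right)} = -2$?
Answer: $6664$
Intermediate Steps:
$Q{\left(B,k \right)} = 2 + k$ ($Q{\left(B,k \right)} = k - -2 = k + 2 = 2 + k$)
$88 + 411 Q{\left(2,14 \right)} = 88 + 411 \left(2 + 14\right) = 88 + 411 \cdot 16 = 88 + 6576 = 6664$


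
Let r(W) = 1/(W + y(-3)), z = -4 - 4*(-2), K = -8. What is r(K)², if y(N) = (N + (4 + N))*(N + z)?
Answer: 1/100 ≈ 0.010000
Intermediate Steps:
z = 4 (z = -4 + 8 = 4)
y(N) = (4 + N)*(4 + 2*N) (y(N) = (N + (4 + N))*(N + 4) = (4 + 2*N)*(4 + N) = (4 + N)*(4 + 2*N))
r(W) = 1/(-2 + W) (r(W) = 1/(W + (16 + 2*(-3)² + 12*(-3))) = 1/(W + (16 + 2*9 - 36)) = 1/(W + (16 + 18 - 36)) = 1/(W - 2) = 1/(-2 + W))
r(K)² = (1/(-2 - 8))² = (1/(-10))² = (-⅒)² = 1/100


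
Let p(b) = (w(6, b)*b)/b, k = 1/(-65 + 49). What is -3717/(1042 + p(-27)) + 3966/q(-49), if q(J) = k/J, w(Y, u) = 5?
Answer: 1085159817/349 ≈ 3.1093e+6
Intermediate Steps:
k = -1/16 (k = 1/(-16) = -1/16 ≈ -0.062500)
p(b) = 5 (p(b) = (5*b)/b = 5)
q(J) = -1/(16*J)
-3717/(1042 + p(-27)) + 3966/q(-49) = -3717/(1042 + 5) + 3966/((-1/16/(-49))) = -3717/1047 + 3966/((-1/16*(-1/49))) = -3717*1/1047 + 3966/(1/784) = -1239/349 + 3966*784 = -1239/349 + 3109344 = 1085159817/349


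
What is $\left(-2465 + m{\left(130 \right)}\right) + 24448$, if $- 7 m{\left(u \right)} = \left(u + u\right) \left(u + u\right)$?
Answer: $\frac{86281}{7} \approx 12326.0$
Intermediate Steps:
$m{\left(u \right)} = - \frac{4 u^{2}}{7}$ ($m{\left(u \right)} = - \frac{\left(u + u\right) \left(u + u\right)}{7} = - \frac{2 u 2 u}{7} = - \frac{4 u^{2}}{7}$)
$\left(-2465 + m{\left(130 \right)}\right) + 24448 = \left(-2465 - \frac{4 \cdot 130^{2}}{7}\right) + 24448 = \left(-2465 - \frac{67600}{7}\right) + 24448 = - \frac{84855}{7} + 24448 = \frac{86281}{7}$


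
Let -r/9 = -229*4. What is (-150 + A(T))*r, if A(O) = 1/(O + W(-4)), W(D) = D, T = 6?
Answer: -1232478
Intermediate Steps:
r = 8244 (r = -(-2061)*4 = -9*(-916) = 8244)
A(O) = 1/(-4 + O) (A(O) = 1/(O - 4) = 1/(-4 + O))
(-150 + A(T))*r = (-150 + 1/(-4 + 6))*8244 = (-150 + 1/2)*8244 = -299/2*8244 = -1232478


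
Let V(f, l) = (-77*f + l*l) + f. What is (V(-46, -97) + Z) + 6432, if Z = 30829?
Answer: 50166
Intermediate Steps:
V(f, l) = l² - 76*f (V(f, l) = (-77*f + l²) + f = (l² - 77*f) + f = l² - 76*f)
(V(-46, -97) + Z) + 6432 = (((-97)² - 76*(-46)) + 30829) + 6432 = ((9409 + 3496) + 30829) + 6432 = (12905 + 30829) + 6432 = 43734 + 6432 = 50166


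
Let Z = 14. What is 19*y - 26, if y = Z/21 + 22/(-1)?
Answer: -1294/3 ≈ -431.33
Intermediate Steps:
y = -64/3 (y = 14/21 + 22/(-1) = 14*(1/21) + 22*(-1) = 2/3 - 22 = -64/3 ≈ -21.333)
19*y - 26 = 19*(-64/3) - 26 = -1216/3 - 26 = -1294/3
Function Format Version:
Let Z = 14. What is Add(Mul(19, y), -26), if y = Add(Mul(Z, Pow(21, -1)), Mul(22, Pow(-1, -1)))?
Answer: Rational(-1294, 3) ≈ -431.33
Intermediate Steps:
y = Rational(-64, 3) (y = Add(Mul(14, Pow(21, -1)), Mul(22, Pow(-1, -1))) = Add(Mul(14, Rational(1, 21)), Mul(22, -1)) = Add(Rational(2, 3), -22) = Rational(-64, 3) ≈ -21.333)
Add(Mul(19, y), -26) = Add(Mul(19, Rational(-64, 3)), -26) = Add(Rational(-1216, 3), -26) = Rational(-1294, 3)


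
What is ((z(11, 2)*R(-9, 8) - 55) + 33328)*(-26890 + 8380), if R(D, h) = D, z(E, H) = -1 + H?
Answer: -615716640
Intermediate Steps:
((z(11, 2)*R(-9, 8) - 55) + 33328)*(-26890 + 8380) = (((-1 + 2)*(-9) - 55) + 33328)*(-26890 + 8380) = ((1*(-9) - 55) + 33328)*(-18510) = ((-9 - 55) + 33328)*(-18510) = (-64 + 33328)*(-18510) = 33264*(-18510) = -615716640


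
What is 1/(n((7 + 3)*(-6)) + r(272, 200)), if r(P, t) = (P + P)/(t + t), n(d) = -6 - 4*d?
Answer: 25/5884 ≈ 0.0042488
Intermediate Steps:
r(P, t) = P/t (r(P, t) = (2*P)/((2*t)) = (2*P)*(1/(2*t)) = P/t)
1/(n((7 + 3)*(-6)) + r(272, 200)) = 1/((-6 - 4*(7 + 3)*(-6)) + 272/200) = 1/((-6 - 40*(-6)) + 272*(1/200)) = 1/((-6 - 4*(-60)) + 34/25) = 1/((-6 + 240) + 34/25) = 1/(234 + 34/25) = 1/(5884/25) = 25/5884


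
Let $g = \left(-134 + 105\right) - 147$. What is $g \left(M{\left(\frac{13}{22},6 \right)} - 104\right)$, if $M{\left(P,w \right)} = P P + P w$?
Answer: $\frac{193804}{11} \approx 17619.0$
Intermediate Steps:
$M{\left(P,w \right)} = P^{2} + P w$
$g = -176$ ($g = -29 - 147 = -176$)
$g \left(M{\left(\frac{13}{22},6 \right)} - 104\right) = - 176 \left(\frac{13}{22} \left(\frac{13}{22} + 6\right) - 104\right) = - 176 \left(13 \cdot \frac{1}{22} \left(13 \cdot \frac{1}{22} + 6\right) - 104\right) = - 176 \left(\frac{13 \left(\frac{13}{22} + 6\right)}{22} - 104\right) = - 176 \left(\frac{13}{22} \cdot \frac{145}{22} - 104\right) = - 176 \left(\frac{1885}{484} - 104\right) = \left(-176\right) \left(- \frac{48451}{484}\right) = \frac{193804}{11}$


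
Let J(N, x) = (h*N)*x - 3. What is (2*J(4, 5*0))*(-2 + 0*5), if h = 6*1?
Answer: 12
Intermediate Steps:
h = 6
J(N, x) = -3 + 6*N*x (J(N, x) = (6*N)*x - 3 = 6*N*x - 3 = -3 + 6*N*x)
(2*J(4, 5*0))*(-2 + 0*5) = (2*(-3 + 6*4*(5*0)))*(-2 + 0*5) = (2*(-3 + 6*4*0))*(-2 + 0) = (2*(-3 + 0))*(-2) = (2*(-3))*(-2) = -6*(-2) = 12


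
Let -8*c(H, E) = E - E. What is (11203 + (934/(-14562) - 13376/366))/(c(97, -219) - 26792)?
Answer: -3146860/7550397 ≈ -0.41678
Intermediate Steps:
c(H, E) = 0 (c(H, E) = -(E - E)/8 = -⅛*0 = 0)
(11203 + (934/(-14562) - 13376/366))/(c(97, -219) - 26792) = (11203 + (934/(-14562) - 13376/366))/(0 - 26792) = (11203 + (934*(-1/14562) - 13376*1/366))/(-26792) = (11203 + (-467/7281 - 6688/183))*(-1/26792) = (11203 - 16260263/444141)*(-1/26792) = (4959451360/444141)*(-1/26792) = -3146860/7550397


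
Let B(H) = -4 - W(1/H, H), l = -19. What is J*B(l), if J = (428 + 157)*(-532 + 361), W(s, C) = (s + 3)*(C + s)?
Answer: -99129420/19 ≈ -5.2173e+6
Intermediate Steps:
W(s, C) = (3 + s)*(C + s)
B(H) = -5 - 1/H² - 3*H - 3/H (B(H) = -4 - ((1/H)² + 3*H + 3/H + H/H) = -4 - (H⁻² + 3*H + 3/H + 1) = -4 - (1 + H⁻² + 3*H + 3/H) = -4 + (-1 - 1/H² - 3*H - 3/H) = -5 - 1/H² - 3*H - 3/H)
J = -100035 (J = 585*(-171) = -100035)
J*B(l) = -100035*(-5 - 1/(-19)² - 3*(-19) - 3/(-19)) = -100035*(-5 - 1*1/361 + 57 - 3*(-1/19)) = -100035*(-5 - 1/361 + 57 + 3/19) = -100035*18828/361 = -99129420/19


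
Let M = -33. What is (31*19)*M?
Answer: -19437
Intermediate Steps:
(31*19)*M = (31*19)*(-33) = 589*(-33) = -19437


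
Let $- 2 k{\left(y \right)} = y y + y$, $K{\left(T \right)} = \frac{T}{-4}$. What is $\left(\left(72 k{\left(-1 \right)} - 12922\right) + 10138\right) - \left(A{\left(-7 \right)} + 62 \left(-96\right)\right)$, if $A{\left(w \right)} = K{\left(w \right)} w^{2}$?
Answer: $\frac{12329}{4} \approx 3082.3$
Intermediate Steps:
$K{\left(T \right)} = - \frac{T}{4}$ ($K{\left(T \right)} = T \left(- \frac{1}{4}\right) = - \frac{T}{4}$)
$k{\left(y \right)} = - \frac{y}{2} - \frac{y^{2}}{2}$ ($k{\left(y \right)} = - \frac{y y + y}{2} = - \frac{y^{2} + y}{2} = - \frac{y + y^{2}}{2} = - \frac{y}{2} - \frac{y^{2}}{2}$)
$A{\left(w \right)} = - \frac{w^{3}}{4}$ ($A{\left(w \right)} = - \frac{w}{4} w^{2} = - \frac{w^{3}}{4}$)
$\left(\left(72 k{\left(-1 \right)} - 12922\right) + 10138\right) - \left(A{\left(-7 \right)} + 62 \left(-96\right)\right) = \left(\left(72 \left(\left(- \frac{1}{2}\right) \left(-1\right) \left(1 - 1\right)\right) - 12922\right) + 10138\right) - \left(- \frac{\left(-7\right)^{3}}{4} + 62 \left(-96\right)\right) = \left(\left(72 \left(\left(- \frac{1}{2}\right) \left(-1\right) 0\right) - 12922\right) + 10138\right) - \left(\left(- \frac{1}{4}\right) \left(-343\right) - 5952\right) = \left(\left(72 \cdot 0 - 12922\right) + 10138\right) - \left(\frac{343}{4} - 5952\right) = \left(\left(0 - 12922\right) + 10138\right) - - \frac{23465}{4} = \left(-12922 + 10138\right) + \frac{23465}{4} = -2784 + \frac{23465}{4} = \frac{12329}{4}$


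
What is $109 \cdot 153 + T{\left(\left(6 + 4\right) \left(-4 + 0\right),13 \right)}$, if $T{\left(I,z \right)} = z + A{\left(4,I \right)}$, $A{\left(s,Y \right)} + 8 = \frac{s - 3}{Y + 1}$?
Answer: $\frac{650597}{39} \approx 16682.0$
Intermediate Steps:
$A{\left(s,Y \right)} = -8 + \frac{-3 + s}{1 + Y}$ ($A{\left(s,Y \right)} = -8 + \frac{s - 3}{Y + 1} = -8 + \frac{-3 + s}{1 + Y}$)
$T{\left(I,z \right)} = z + \frac{-7 - 8 I}{1 + I}$ ($T{\left(I,z \right)} = z + \frac{-11 + 4 - 8 I}{1 + I} = z + \frac{-7 - 8 I}{1 + I}$)
$109 \cdot 153 + T{\left(\left(6 + 4\right) \left(-4 + 0\right),13 \right)} = 109 \cdot 153 + \frac{-7 - 8 \left(6 + 4\right) \left(-4 + 0\right) + 13 \left(1 + \left(6 + 4\right) \left(-4 + 0\right)\right)}{1 + \left(6 + 4\right) \left(-4 + 0\right)} = 16677 + \frac{-7 - 8 \cdot 10 \left(-4\right) + 13 \left(1 + 10 \left(-4\right)\right)}{1 + 10 \left(-4\right)} = 16677 + \frac{-7 - -320 + 13 \left(1 - 40\right)}{1 - 40} = 16677 + \frac{-7 + 320 + 13 \left(-39\right)}{-39} = 16677 - \frac{-7 + 320 - 507}{39} = 16677 - - \frac{194}{39} = 16677 + \frac{194}{39} = \frac{650597}{39}$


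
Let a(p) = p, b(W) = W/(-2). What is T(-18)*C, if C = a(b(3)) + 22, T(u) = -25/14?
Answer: -1025/28 ≈ -36.607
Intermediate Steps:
b(W) = -W/2 (b(W) = W*(-½) = -W/2)
T(u) = -25/14 (T(u) = -25*1/14 = -25/14)
C = 41/2 (C = -½*3 + 22 = -3/2 + 22 = 41/2 ≈ 20.500)
T(-18)*C = -25/14*41/2 = -1025/28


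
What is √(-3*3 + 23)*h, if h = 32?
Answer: 32*√14 ≈ 119.73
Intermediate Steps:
√(-3*3 + 23)*h = √(-3*3 + 23)*32 = √(-9 + 23)*32 = √14*32 = 32*√14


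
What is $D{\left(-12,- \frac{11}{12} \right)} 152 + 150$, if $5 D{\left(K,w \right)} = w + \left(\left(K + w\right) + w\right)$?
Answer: $- \frac{1492}{5} \approx -298.4$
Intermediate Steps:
$D{\left(K,w \right)} = \frac{K}{5} + \frac{3 w}{5}$ ($D{\left(K,w \right)} = \frac{w + \left(\left(K + w\right) + w\right)}{5} = \frac{w + \left(K + 2 w\right)}{5} = \frac{K + 3 w}{5} = \frac{K}{5} + \frac{3 w}{5}$)
$D{\left(-12,- \frac{11}{12} \right)} 152 + 150 = \left(\frac{1}{5} \left(-12\right) + \frac{3 \left(- \frac{11}{12}\right)}{5}\right) 152 + 150 = \left(- \frac{12}{5} + \frac{3 \left(\left(-11\right) \frac{1}{12}\right)}{5}\right) 152 + 150 = \left(- \frac{12}{5} + \frac{3}{5} \left(- \frac{11}{12}\right)\right) 152 + 150 = \left(- \frac{12}{5} - \frac{11}{20}\right) 152 + 150 = \left(- \frac{59}{20}\right) 152 + 150 = - \frac{2242}{5} + 150 = - \frac{1492}{5}$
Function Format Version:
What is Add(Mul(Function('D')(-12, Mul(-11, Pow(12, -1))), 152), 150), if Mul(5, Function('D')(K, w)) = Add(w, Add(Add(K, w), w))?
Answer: Rational(-1492, 5) ≈ -298.40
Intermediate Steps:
Function('D')(K, w) = Add(Mul(Rational(1, 5), K), Mul(Rational(3, 5), w)) (Function('D')(K, w) = Mul(Rational(1, 5), Add(w, Add(Add(K, w), w))) = Mul(Rational(1, 5), Add(w, Add(K, Mul(2, w)))) = Mul(Rational(1, 5), Add(K, Mul(3, w))) = Add(Mul(Rational(1, 5), K), Mul(Rational(3, 5), w)))
Add(Mul(Function('D')(-12, Mul(-11, Pow(12, -1))), 152), 150) = Add(Mul(Add(Mul(Rational(1, 5), -12), Mul(Rational(3, 5), Mul(-11, Pow(12, -1)))), 152), 150) = Add(Mul(Add(Rational(-12, 5), Mul(Rational(3, 5), Mul(-11, Rational(1, 12)))), 152), 150) = Add(Mul(Add(Rational(-12, 5), Mul(Rational(3, 5), Rational(-11, 12))), 152), 150) = Add(Mul(Add(Rational(-12, 5), Rational(-11, 20)), 152), 150) = Add(Mul(Rational(-59, 20), 152), 150) = Add(Rational(-2242, 5), 150) = Rational(-1492, 5)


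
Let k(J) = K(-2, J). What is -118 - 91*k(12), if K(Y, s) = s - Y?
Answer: -1392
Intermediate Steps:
k(J) = 2 + J (k(J) = J - 1*(-2) = J + 2 = 2 + J)
-118 - 91*k(12) = -118 - 91*(2 + 12) = -118 - 91*14 = -118 - 1274 = -1392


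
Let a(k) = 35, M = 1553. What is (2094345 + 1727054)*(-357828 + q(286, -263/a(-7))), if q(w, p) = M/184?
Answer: -251596320659801/184 ≈ -1.3674e+12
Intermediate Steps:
q(w, p) = 1553/184
(2094345 + 1727054)*(-357828 + q(286, -263/a(-7))) = (2094345 + 1727054)*(-357828 + 1553/184) = 3821399*(-65838799/184) = -251596320659801/184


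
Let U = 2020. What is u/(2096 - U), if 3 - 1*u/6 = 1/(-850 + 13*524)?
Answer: 53655/226556 ≈ 0.23683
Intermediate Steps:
u = 53655/2981 (u = 18 - 6/(-850 + 13*524) = 18 - 6/(-850 + 6812) = 18 - 6/5962 = 18 - 6*1/5962 = 18 - 3/2981 = 53655/2981 ≈ 17.999)
u/(2096 - U) = 53655/(2981*(2096 - 1*2020)) = 53655/(2981*(2096 - 2020)) = (53655/2981)/76 = (53655/2981)*(1/76) = 53655/226556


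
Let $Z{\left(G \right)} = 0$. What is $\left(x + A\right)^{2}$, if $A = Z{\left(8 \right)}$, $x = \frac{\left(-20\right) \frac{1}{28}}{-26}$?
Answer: $\frac{25}{33124} \approx 0.00075474$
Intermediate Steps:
$x = \frac{5}{182}$ ($x = \left(-20\right) \frac{1}{28} \left(- \frac{1}{26}\right) = \left(- \frac{5}{7}\right) \left(- \frac{1}{26}\right) = \frac{5}{182} \approx 0.027473$)
$A = 0$
$\left(x + A\right)^{2} = \left(\frac{5}{182} + 0\right)^{2} = \left(\frac{5}{182}\right)^{2} = \frac{25}{33124}$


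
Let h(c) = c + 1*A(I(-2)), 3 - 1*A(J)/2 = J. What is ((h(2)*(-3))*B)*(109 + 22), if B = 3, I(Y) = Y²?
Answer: 0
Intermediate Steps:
A(J) = 6 - 2*J
h(c) = -2 + c (h(c) = c + 1*(6 - 2*(-2)²) = c + 1*(6 - 2*4) = c + 1*(6 - 8) = c + 1*(-2) = c - 2 = -2 + c)
((h(2)*(-3))*B)*(109 + 22) = (((-2 + 2)*(-3))*3)*(109 + 22) = ((0*(-3))*3)*131 = (0*3)*131 = 0*131 = 0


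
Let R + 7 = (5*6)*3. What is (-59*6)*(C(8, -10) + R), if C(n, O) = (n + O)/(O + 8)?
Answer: -29736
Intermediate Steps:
C(n, O) = (O + n)/(8 + O)
R = 83 (R = -7 + (5*6)*3 = -7 + 30*3 = -7 + 90 = 83)
(-59*6)*(C(8, -10) + R) = (-59*6)*((-10 + 8)/(8 - 10) + 83) = -354*(-2/(-2) + 83) = -354*(-½*(-2) + 83) = -354*(1 + 83) = -354*84 = -29736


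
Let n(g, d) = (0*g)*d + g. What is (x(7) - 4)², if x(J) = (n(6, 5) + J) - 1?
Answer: 64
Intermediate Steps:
n(g, d) = g (n(g, d) = 0*d + g = 0 + g = g)
x(J) = 5 + J (x(J) = (6 + J) - 1 = 5 + J)
(x(7) - 4)² = ((5 + 7) - 4)² = (12 - 4)² = 8² = 64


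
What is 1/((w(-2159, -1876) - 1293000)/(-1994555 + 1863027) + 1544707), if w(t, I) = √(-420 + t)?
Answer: 26723006119852288/41279477317733945970195 + 131528*I*√2579/41279477317733945970195 ≈ 6.4737e-7 + 1.6181e-16*I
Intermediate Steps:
1/((w(-2159, -1876) - 1293000)/(-1994555 + 1863027) + 1544707) = 1/((√(-420 - 2159) - 1293000)/(-1994555 + 1863027) + 1544707) = 1/((√(-2579) - 1293000)/(-131528) + 1544707) = 1/((I*√2579 - 1293000)*(-1/131528) + 1544707) = 1/((-1293000 + I*√2579)*(-1/131528) + 1544707) = 1/((161625/16441 - I*√2579/131528) + 1544707) = 1/(25396689412/16441 - I*√2579/131528)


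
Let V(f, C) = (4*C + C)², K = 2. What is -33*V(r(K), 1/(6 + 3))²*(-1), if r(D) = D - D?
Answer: 6875/2187 ≈ 3.1436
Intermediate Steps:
r(D) = 0
V(f, C) = 25*C² (V(f, C) = (5*C)² = 25*C²)
-33*V(r(K), 1/(6 + 3))²*(-1) = -33*625/(6 + 3)⁴*(-1) = -33*(25*(1/9)²)²*(-1) = -33*(25*(⅑)²)²*(-1) = -33*(25*(1/81))²*(-1) = -33*(25/81)²*(-1) = -33*625/6561*(-1) = -6875/2187*(-1) = 6875/2187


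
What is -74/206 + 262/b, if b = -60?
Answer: -14603/3090 ≈ -4.7259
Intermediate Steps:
-74/206 + 262/b = -74/206 + 262/(-60) = -74*1/206 + 262*(-1/60) = -37/103 - 131/30 = -14603/3090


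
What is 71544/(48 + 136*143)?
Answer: 8943/2437 ≈ 3.6697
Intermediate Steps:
71544/(48 + 136*143) = 71544/(48 + 19448) = 71544/19496 = 71544*(1/19496) = 8943/2437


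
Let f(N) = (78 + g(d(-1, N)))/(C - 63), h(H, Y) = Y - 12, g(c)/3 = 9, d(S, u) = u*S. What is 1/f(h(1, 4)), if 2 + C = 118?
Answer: 53/105 ≈ 0.50476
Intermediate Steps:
C = 116 (C = -2 + 118 = 116)
d(S, u) = S*u
g(c) = 27 (g(c) = 3*9 = 27)
h(H, Y) = -12 + Y
f(N) = 105/53 (f(N) = (78 + 27)/(116 - 63) = 105/53)
1/f(h(1, 4)) = 1/(105/53) = 53/105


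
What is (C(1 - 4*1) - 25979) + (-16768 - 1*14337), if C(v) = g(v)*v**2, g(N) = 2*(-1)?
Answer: -57102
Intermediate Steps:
g(N) = -2
C(v) = -2*v**2
(C(1 - 4*1) - 25979) + (-16768 - 1*14337) = (-2*(1 - 4*1)**2 - 25979) + (-16768 - 1*14337) = (-2*(1 - 4)**2 - 25979) + (-16768 - 14337) = (-2*(-3)**2 - 25979) - 31105 = (-2*9 - 25979) - 31105 = (-18 - 25979) - 31105 = -25997 - 31105 = -57102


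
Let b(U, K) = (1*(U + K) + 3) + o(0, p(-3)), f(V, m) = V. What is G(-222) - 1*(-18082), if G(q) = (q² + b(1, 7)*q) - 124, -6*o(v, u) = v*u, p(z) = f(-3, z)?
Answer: 64800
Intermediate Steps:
p(z) = -3
o(v, u) = -u*v/6 (o(v, u) = -v*u/6 = -u*v/6)
b(U, K) = 3 + K + U (b(U, K) = (1*(U + K) + 3) - ⅙*(-3)*0 = (1*(K + U) + 3) + 0 = ((K + U) + 3) + 0 = (3 + K + U) + 0 = 3 + K + U)
G(q) = -124 + q² + 11*q (G(q) = (q² + (3 + 7 + 1)*q) - 124 = (q² + 11*q) - 124 = -124 + q² + 11*q)
G(-222) - 1*(-18082) = (-124 + (-222)² + 11*(-222)) - 1*(-18082) = (-124 + 49284 - 2442) + 18082 = 46718 + 18082 = 64800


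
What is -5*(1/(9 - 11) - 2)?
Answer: 25/2 ≈ 12.500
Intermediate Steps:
-5*(1/(9 - 11) - 2) = -5*(1/(-2) - 2) = -5*(-1/2 - 2) = -5*(-5/2) = 25/2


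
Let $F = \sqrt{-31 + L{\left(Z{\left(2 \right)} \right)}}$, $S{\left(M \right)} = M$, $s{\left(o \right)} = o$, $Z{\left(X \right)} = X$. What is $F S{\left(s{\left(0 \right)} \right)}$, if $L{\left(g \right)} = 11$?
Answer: $0$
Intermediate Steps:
$F = 2 i \sqrt{5}$ ($F = \sqrt{-31 + 11} = \sqrt{-20} = 2 i \sqrt{5} \approx 4.4721 i$)
$F S{\left(s{\left(0 \right)} \right)} = 2 i \sqrt{5} \cdot 0 = 0$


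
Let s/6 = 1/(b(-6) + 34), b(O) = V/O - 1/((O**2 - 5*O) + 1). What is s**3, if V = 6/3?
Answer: 219256227/38683058968 ≈ 0.0056680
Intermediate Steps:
V = 2 (V = 6*(1/3) = 2)
b(O) = -1/(1 + O**2 - 5*O) + 2/O (b(O) = 2/O - 1/((O**2 - 5*O) + 1) = 2/O - 1/(1 + O**2 - 5*O) = -1/(1 + O**2 - 5*O) + 2/O)
s = 603/3382 (s = 6/((2 - 11*(-6) + 2*(-6)**2)/((-6)*(1 + (-6)**2 - 5*(-6))) + 34) = 6/(-(2 + 66 + 2*36)/(6*(1 + 36 + 30)) + 34) = 6/(-1/6*(2 + 66 + 72)/67 + 34) = 6/(-1/6*1/67*140 + 34) = 6/(-70/201 + 34) = 6/(6764/201) = 6*(201/6764) = 603/3382 ≈ 0.17830)
s**3 = (603/3382)**3 = 219256227/38683058968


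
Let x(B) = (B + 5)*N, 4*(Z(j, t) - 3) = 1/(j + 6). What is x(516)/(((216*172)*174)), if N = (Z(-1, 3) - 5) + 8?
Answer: 63041/129288960 ≈ 0.00048760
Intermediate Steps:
Z(j, t) = 3 + 1/(4*(6 + j)) (Z(j, t) = 3 + 1/(4*(j + 6)) = 3 + 1/(4*(6 + j)))
N = 121/20 (N = ((73 + 12*(-1))/(4*(6 - 1)) - 5) + 8 = ((¼)*(73 - 12)/5 - 5) + 8 = ((¼)*(⅕)*61 - 5) + 8 = (61/20 - 5) + 8 = -39/20 + 8 = 121/20 ≈ 6.0500)
x(B) = 121/4 + 121*B/20 (x(B) = (B + 5)*(121/20) = (5 + B)*(121/20) = 121/4 + 121*B/20)
x(516)/(((216*172)*174)) = (121/4 + (121/20)*516)/(((216*172)*174)) = (121/4 + 15609/5)/((37152*174)) = (63041/20)/6464448 = (63041/20)*(1/6464448) = 63041/129288960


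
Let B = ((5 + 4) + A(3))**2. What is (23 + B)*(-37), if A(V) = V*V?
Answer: -12839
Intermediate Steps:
A(V) = V**2
B = 324 (B = ((5 + 4) + 3**2)**2 = (9 + 9)**2 = 18**2 = 324)
(23 + B)*(-37) = (23 + 324)*(-37) = 347*(-37) = -12839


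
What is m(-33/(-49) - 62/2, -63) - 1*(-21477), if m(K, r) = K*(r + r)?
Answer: 177087/7 ≈ 25298.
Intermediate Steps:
m(K, r) = 2*K*r (m(K, r) = K*(2*r) = 2*K*r)
m(-33/(-49) - 62/2, -63) - 1*(-21477) = 2*(-33/(-49) - 62/2)*(-63) - 1*(-21477) = 2*(-33*(-1/49) - 62*1/2)*(-63) + 21477 = 2*(33/49 - 31)*(-63) + 21477 = 2*(-1486/49)*(-63) + 21477 = 26748/7 + 21477 = 177087/7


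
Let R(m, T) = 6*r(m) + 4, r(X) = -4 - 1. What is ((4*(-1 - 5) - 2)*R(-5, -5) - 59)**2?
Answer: 380689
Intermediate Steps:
r(X) = -5
R(m, T) = -26 (R(m, T) = 6*(-5) + 4 = -30 + 4 = -26)
((4*(-1 - 5) - 2)*R(-5, -5) - 59)**2 = ((4*(-1 - 5) - 2)*(-26) - 59)**2 = ((4*(-6) - 2)*(-26) - 59)**2 = ((-24 - 2)*(-26) - 59)**2 = (-26*(-26) - 59)**2 = (676 - 59)**2 = 617**2 = 380689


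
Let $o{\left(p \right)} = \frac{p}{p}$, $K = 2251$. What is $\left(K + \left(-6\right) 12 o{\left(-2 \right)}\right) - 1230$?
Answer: $949$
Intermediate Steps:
$o{\left(p \right)} = 1$
$\left(K + \left(-6\right) 12 o{\left(-2 \right)}\right) - 1230 = \left(2251 + \left(-6\right) 12 \cdot 1\right) - 1230 = \left(2251 - 72\right) - 1230 = 2179 - 1230 = 949$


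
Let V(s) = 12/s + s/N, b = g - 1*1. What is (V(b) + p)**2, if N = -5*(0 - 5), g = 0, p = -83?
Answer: 5645376/625 ≈ 9032.6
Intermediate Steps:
b = -1 (b = 0 - 1*1 = 0 - 1 = -1)
N = 25 (N = -5*(-5) = 25)
V(s) = 12/s + s/25
(V(b) + p)**2 = ((12/(-1) + (1/25)*(-1)) - 83)**2 = ((12*(-1) - 1/25) - 83)**2 = ((-12 - 1/25) - 83)**2 = (-301/25 - 83)**2 = (-2376/25)**2 = 5645376/625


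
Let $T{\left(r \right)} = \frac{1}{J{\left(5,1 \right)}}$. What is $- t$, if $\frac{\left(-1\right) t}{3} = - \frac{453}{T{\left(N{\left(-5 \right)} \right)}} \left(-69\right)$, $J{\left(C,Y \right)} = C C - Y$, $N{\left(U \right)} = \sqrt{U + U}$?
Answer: $2250504$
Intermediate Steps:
$N{\left(U \right)} = \sqrt{2} \sqrt{U}$ ($N{\left(U \right)} = \sqrt{2 U} = \sqrt{2} \sqrt{U}$)
$J{\left(C,Y \right)} = C^{2} - Y$
$T{\left(r \right)} = \frac{1}{24}$ ($T{\left(r \right)} = \frac{1}{5^{2} - 1} = \frac{1}{25 - 1} = \frac{1}{24}$)
$t = -2250504$ ($t = - 3 - 453 \frac{1}{\frac{1}{24}} \left(-69\right) = - 3 \left(-453\right) 24 \left(-69\right) = - 3 \left(\left(-10872\right) \left(-69\right)\right) = \left(-3\right) 750168 = -2250504$)
$- t = \left(-1\right) \left(-2250504\right) = 2250504$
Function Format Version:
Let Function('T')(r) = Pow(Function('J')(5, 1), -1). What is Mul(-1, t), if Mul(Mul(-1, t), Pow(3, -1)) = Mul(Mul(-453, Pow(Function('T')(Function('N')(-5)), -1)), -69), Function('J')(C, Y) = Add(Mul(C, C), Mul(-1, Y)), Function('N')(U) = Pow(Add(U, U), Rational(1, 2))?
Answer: 2250504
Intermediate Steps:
Function('N')(U) = Mul(Pow(2, Rational(1, 2)), Pow(U, Rational(1, 2))) (Function('N')(U) = Pow(Mul(2, U), Rational(1, 2)) = Mul(Pow(2, Rational(1, 2)), Pow(U, Rational(1, 2))))
Function('J')(C, Y) = Add(Pow(C, 2), Mul(-1, Y))
Function('T')(r) = Rational(1, 24) (Function('T')(r) = Pow(Add(Pow(5, 2), Mul(-1, 1)), -1) = Pow(Add(25, -1), -1) = Pow(24, -1) = Rational(1, 24))
t = -2250504 (t = Mul(-3, Mul(Mul(-453, Pow(Rational(1, 24), -1)), -69)) = Mul(-3, Mul(Mul(-453, 24), -69)) = Mul(-3, Mul(-10872, -69)) = Mul(-3, 750168) = -2250504)
Mul(-1, t) = Mul(-1, -2250504) = 2250504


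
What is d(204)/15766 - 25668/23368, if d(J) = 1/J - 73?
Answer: -450559985/408465528 ≈ -1.1031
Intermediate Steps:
d(J) = -73 + 1/J
d(204)/15766 - 25668/23368 = (-73 + 1/204)/15766 - 25668/23368 = (-73 + 1/204)*(1/15766) - 25668*1/23368 = -14891/204*1/15766 - 279/254 = -14891/3216264 - 279/254 = -450559985/408465528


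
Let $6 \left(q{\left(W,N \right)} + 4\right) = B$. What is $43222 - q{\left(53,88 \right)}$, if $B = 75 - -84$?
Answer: $\frac{86399}{2} \approx 43200.0$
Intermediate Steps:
$B = 159$ ($B = 75 + 84 = 159$)
$q{\left(W,N \right)} = \frac{45}{2}$ ($q{\left(W,N \right)} = -4 + \frac{1}{6} \cdot 159 = -4 + \frac{53}{2} = \frac{45}{2}$)
$43222 - q{\left(53,88 \right)} = 43222 - \frac{45}{2} = \frac{86399}{2}$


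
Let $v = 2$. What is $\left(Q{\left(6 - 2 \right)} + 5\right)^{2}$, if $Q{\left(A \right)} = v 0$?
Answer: $25$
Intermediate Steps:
$Q{\left(A \right)} = 0$ ($Q{\left(A \right)} = 2 \cdot 0 = 0$)
$\left(Q{\left(6 - 2 \right)} + 5\right)^{2} = \left(0 + 5\right)^{2} = 5^{2} = 25$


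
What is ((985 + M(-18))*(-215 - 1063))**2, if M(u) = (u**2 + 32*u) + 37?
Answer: 968374083600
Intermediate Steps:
M(u) = 37 + u**2 + 32*u
((985 + M(-18))*(-215 - 1063))**2 = ((985 + (37 + (-18)**2 + 32*(-18)))*(-215 - 1063))**2 = ((985 + (37 + 324 - 576))*(-1278))**2 = ((985 - 215)*(-1278))**2 = (770*(-1278))**2 = (-984060)**2 = 968374083600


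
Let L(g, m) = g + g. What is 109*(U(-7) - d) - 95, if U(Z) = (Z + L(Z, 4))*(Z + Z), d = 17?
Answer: 30098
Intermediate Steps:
L(g, m) = 2*g
U(Z) = 6*Z² (U(Z) = (Z + 2*Z)*(Z + Z) = (3*Z)*(2*Z) = 6*Z²)
109*(U(-7) - d) - 95 = 109*(6*(-7)² - 1*17) - 95 = 109*(6*49 - 17) - 95 = 109*(294 - 17) - 95 = 109*277 - 95 = 30193 - 95 = 30098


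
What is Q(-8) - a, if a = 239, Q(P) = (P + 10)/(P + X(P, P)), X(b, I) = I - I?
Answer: -957/4 ≈ -239.25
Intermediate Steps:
X(b, I) = 0
Q(P) = (10 + P)/P (Q(P) = (P + 10)/(P + 0) = (10 + P)/P)
Q(-8) - a = (10 - 8)/(-8) - 1*239 = -1/8*2 - 239 = -1/4 - 239 = -957/4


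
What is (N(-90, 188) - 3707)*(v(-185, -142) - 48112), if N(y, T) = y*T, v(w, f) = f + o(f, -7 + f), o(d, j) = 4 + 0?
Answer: 995252750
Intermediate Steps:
o(d, j) = 4
v(w, f) = 4 + f (v(w, f) = f + 4 = 4 + f)
N(y, T) = T*y
(N(-90, 188) - 3707)*(v(-185, -142) - 48112) = (188*(-90) - 3707)*((4 - 142) - 48112) = (-16920 - 3707)*(-138 - 48112) = -20627*(-48250) = 995252750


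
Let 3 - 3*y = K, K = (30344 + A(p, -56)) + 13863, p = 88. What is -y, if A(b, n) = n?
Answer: 14716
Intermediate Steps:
K = 44151 (K = (30344 - 56) + 13863 = 30288 + 13863 = 44151)
y = -14716 (y = 1 - ⅓*44151 = 1 - 14717 = -14716)
-y = -1*(-14716) = 14716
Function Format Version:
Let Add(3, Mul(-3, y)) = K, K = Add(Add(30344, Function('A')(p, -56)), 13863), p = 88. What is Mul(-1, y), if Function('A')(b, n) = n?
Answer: 14716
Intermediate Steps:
K = 44151 (K = Add(Add(30344, -56), 13863) = Add(30288, 13863) = 44151)
y = -14716 (y = Add(1, Mul(Rational(-1, 3), 44151)) = Add(1, -14717) = -14716)
Mul(-1, y) = Mul(-1, -14716) = 14716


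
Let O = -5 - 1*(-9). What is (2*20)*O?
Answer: 160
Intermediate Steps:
O = 4 (O = -5 + 9 = 4)
(2*20)*O = (2*20)*4 = 40*4 = 160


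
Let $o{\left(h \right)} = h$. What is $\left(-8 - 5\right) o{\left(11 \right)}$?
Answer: $-143$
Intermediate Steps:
$\left(-8 - 5\right) o{\left(11 \right)} = \left(-8 - 5\right) 11 = \left(-13\right) 11 = -143$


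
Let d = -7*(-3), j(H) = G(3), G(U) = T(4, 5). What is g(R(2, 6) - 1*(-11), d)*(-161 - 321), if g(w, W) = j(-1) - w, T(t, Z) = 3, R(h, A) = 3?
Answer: 5302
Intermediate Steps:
G(U) = 3
j(H) = 3
d = 21
g(w, W) = 3 - w
g(R(2, 6) - 1*(-11), d)*(-161 - 321) = (3 - (3 - 1*(-11)))*(-161 - 321) = (3 - (3 + 11))*(-482) = (3 - 1*14)*(-482) = (3 - 14)*(-482) = -11*(-482) = 5302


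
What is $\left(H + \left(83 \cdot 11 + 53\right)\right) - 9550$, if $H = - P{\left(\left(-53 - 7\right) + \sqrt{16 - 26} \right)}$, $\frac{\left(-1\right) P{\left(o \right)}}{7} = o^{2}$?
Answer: $16546 - 840 i \sqrt{10} \approx 16546.0 - 2656.3 i$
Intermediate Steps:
$P{\left(o \right)} = - 7 o^{2}$
$H = 7 \left(-60 + i \sqrt{10}\right)^{2}$ ($H = - \left(-7\right) \left(\left(-53 - 7\right) + \sqrt{16 - 26}\right)^{2} = - \left(-7\right) \left(-60 + \sqrt{-10}\right)^{2} = - \left(-7\right) \left(-60 + i \sqrt{10}\right)^{2} = 7 \left(-60 + i \sqrt{10}\right)^{2} \approx 25130.0 - 2656.3 i$)
$\left(H + \left(83 \cdot 11 + 53\right)\right) - 9550 = \left(\left(25130 - 840 i \sqrt{10}\right) + \left(83 \cdot 11 + 53\right)\right) - 9550 = \left(\left(25130 - 840 i \sqrt{10}\right) + \left(913 + 53\right)\right) - 9550 = \left(\left(25130 - 840 i \sqrt{10}\right) + 966\right) - 9550 = \left(26096 - 840 i \sqrt{10}\right) - 9550 = 16546 - 840 i \sqrt{10}$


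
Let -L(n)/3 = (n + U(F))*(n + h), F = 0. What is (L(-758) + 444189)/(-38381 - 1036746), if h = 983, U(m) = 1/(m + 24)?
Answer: -7646487/8601016 ≈ -0.88902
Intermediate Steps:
U(m) = 1/(24 + m)
L(n) = -3*(983 + n)*(1/24 + n) (L(n) = -3*(n + 1/(24 + 0))*(n + 983) = -3*(n + 1/24)*(983 + n) = -3*(1/24 + n)*(983 + n) = -3*(983 + n)*(1/24 + n))
(L(-758) + 444189)/(-38381 - 1036746) = ((-983/8 - 3*(-758)**2 - 23593/8*(-758)) + 444189)/(-38381 - 1036746) = ((-983/8 - 3*574564 + 8941747/4) + 444189)/(-1075127) = ((-983/8 - 1723692 + 8941747/4) + 444189)*(-1/1075127) = (4092975/8 + 444189)*(-1/1075127) = (7646487/8)*(-1/1075127) = -7646487/8601016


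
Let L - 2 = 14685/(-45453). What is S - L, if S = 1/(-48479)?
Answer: -1231721104/734505329 ≈ -1.6769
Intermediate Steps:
L = 25407/15151 (L = 2 + 14685/(-45453) = 2 + 14685*(-1/45453) = 2 - 4895/15151 = 25407/15151 ≈ 1.6769)
S = -1/48479 ≈ -2.0627e-5
S - L = -1/48479 - 1*25407/15151 = -1/48479 - 25407/15151 = -1231721104/734505329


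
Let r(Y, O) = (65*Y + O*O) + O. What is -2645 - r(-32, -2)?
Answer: -567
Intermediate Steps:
r(Y, O) = O + O² + 65*Y (r(Y, O) = (65*Y + O²) + O = (O² + 65*Y) + O = O + O² + 65*Y)
-2645 - r(-32, -2) = -2645 - (-2 + (-2)² + 65*(-32)) = -2645 - (-2 + 4 - 2080) = -2645 - 1*(-2078) = -2645 + 2078 = -567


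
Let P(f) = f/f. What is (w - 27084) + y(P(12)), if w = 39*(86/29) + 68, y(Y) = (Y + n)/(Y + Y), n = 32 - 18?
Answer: -1559785/58 ≈ -26893.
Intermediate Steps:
P(f) = 1
n = 14
y(Y) = (14 + Y)/(2*Y) (y(Y) = (Y + 14)/(Y + Y) = (14 + Y)/((2*Y)) = (14 + Y)*(1/(2*Y)) = (14 + Y)/(2*Y))
w = 5326/29 (w = 39*(86*(1/29)) + 68 = 39*(86/29) + 68 = 3354/29 + 68 = 5326/29 ≈ 183.66)
(w - 27084) + y(P(12)) = (5326/29 - 27084) + (1/2)*(14 + 1)/1 = -780110/29 + (1/2)*1*15 = -780110/29 + 15/2 = -1559785/58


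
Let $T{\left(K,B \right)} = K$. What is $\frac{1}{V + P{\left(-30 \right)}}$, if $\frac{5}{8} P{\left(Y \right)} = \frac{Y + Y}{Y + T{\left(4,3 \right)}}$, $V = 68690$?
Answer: $\frac{13}{893018} \approx 1.4557 \cdot 10^{-5}$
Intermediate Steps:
$P{\left(Y \right)} = \frac{16 Y}{5 \left(4 + Y\right)}$ ($P{\left(Y \right)} = \frac{8 \frac{Y + Y}{Y + 4}}{5} = \frac{8 \frac{2 Y}{4 + Y}}{5} = \frac{16 Y}{5 \left(4 + Y\right)}$)
$\frac{1}{V + P{\left(-30 \right)}} = \frac{1}{68690 + \frac{16}{5} \left(-30\right) \frac{1}{4 - 30}} = \frac{1}{68690 + \frac{16}{5} \left(-30\right) \frac{1}{-26}} = \frac{1}{68690 + \frac{16}{5} \left(-30\right) \left(- \frac{1}{26}\right)} = \frac{1}{68690 + \frac{48}{13}} = \frac{1}{\frac{893018}{13}} = \frac{13}{893018}$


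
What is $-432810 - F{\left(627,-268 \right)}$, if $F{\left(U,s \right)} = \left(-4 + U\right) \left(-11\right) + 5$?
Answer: $-425962$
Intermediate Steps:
$F{\left(U,s \right)} = 49 - 11 U$ ($F{\left(U,s \right)} = \left(44 - 11 U\right) + 5 = 49 - 11 U$)
$-432810 - F{\left(627,-268 \right)} = -432810 - \left(49 - 6897\right) = -432810 - -6848 = -432810 + 6848 = -425962$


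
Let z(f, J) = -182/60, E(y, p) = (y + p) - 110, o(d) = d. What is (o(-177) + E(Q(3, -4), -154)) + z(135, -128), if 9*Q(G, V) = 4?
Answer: -39923/90 ≈ -443.59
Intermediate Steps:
Q(G, V) = 4/9 (Q(G, V) = (1/9)*4 = 4/9)
E(y, p) = -110 + p + y (E(y, p) = (p + y) - 110 = -110 + p + y)
z(f, J) = -91/30 (z(f, J) = -182*1/60 = -91/30)
(o(-177) + E(Q(3, -4), -154)) + z(135, -128) = (-177 + (-110 - 154 + 4/9)) - 91/30 = (-177 - 2372/9) - 91/30 = -3965/9 - 91/30 = -39923/90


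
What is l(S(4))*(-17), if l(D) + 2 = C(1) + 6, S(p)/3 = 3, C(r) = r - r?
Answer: -68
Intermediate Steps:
C(r) = 0
S(p) = 9 (S(p) = 3*3 = 9)
l(D) = 4 (l(D) = -2 + (0 + 6) = -2 + 6 = 4)
l(S(4))*(-17) = 4*(-17) = -68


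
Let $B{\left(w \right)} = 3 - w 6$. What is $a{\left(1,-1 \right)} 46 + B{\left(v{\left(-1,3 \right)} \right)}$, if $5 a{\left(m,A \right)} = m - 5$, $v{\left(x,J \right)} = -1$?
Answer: $- \frac{139}{5} \approx -27.8$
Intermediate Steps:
$a{\left(m,A \right)} = -1 + \frac{m}{5}$ ($a{\left(m,A \right)} = \frac{m - 5}{5} = \frac{-5 + m}{5} = -1 + \frac{m}{5}$)
$B{\left(w \right)} = 3 - 6 w$
$a{\left(1,-1 \right)} 46 + B{\left(v{\left(-1,3 \right)} \right)} = \left(-1 + \frac{1}{5} \cdot 1\right) 46 + \left(3 - -6\right) = \left(-1 + \frac{1}{5}\right) 46 + \left(3 + 6\right) = \left(- \frac{4}{5}\right) 46 + 9 = - \frac{184}{5} + 9 = - \frac{139}{5}$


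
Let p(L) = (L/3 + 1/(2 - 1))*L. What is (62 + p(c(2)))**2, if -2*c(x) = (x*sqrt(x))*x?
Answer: 37708/9 - 776*sqrt(2)/3 ≈ 3824.0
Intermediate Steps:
c(x) = -x**(5/2)/2 (c(x) = -x*sqrt(x)*x/2 = -x**(3/2)*x/2 = -x**(5/2)/2)
p(L) = L*(1 + L/3) (p(L) = (L*(1/3) + 1/1)*L = (L/3 + 1)*L = (1 + L/3)*L = L*(1 + L/3))
(62 + p(c(2)))**2 = (62 + (-2*sqrt(2))*(3 - 2*sqrt(2))/3)**2 = (62 - 2*sqrt(2)*(3 - 2*sqrt(2))/3)**2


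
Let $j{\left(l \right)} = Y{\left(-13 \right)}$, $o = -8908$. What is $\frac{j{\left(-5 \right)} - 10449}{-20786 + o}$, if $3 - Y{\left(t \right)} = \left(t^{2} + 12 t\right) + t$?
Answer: $\frac{1741}{4949} \approx 0.35179$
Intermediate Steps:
$Y{\left(t \right)} = 3 - t^{2} - 13 t$ ($Y{\left(t \right)} = 3 - \left(\left(t^{2} + 12 t\right) + t\right) = 3 - \left(t^{2} + 13 t\right) = 3 - t^{2} - 13 t$)
$j{\left(l \right)} = 3$ ($j{\left(l \right)} = 3 - \left(-13\right)^{2} - -169 = 3 - 169 + 169 = 3$)
$\frac{j{\left(-5 \right)} - 10449}{-20786 + o} = \frac{3 - 10449}{-20786 - 8908} = - \frac{10446}{-29694} = \left(-10446\right) \left(- \frac{1}{29694}\right) = \frac{1741}{4949}$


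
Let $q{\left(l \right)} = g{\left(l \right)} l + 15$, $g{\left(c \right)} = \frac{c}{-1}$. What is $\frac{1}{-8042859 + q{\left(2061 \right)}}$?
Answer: $- \frac{1}{12290565} \approx -8.1363 \cdot 10^{-8}$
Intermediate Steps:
$g{\left(c \right)} = - c$ ($g{\left(c \right)} = c \left(-1\right) = - c$)
$q{\left(l \right)} = 15 - l^{2}$ ($q{\left(l \right)} = - l l + 15 = - l^{2} + 15 = 15 - l^{2}$)
$\frac{1}{-8042859 + q{\left(2061 \right)}} = \frac{1}{-8042859 + \left(15 - 2061^{2}\right)} = \frac{1}{-8042859 + \left(15 - 4247721\right)} = \frac{1}{-8042859 - 4247706} = \frac{1}{-12290565} = - \frac{1}{12290565}$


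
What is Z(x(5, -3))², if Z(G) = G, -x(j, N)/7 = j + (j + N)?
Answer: 2401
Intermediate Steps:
x(j, N) = -14*j - 7*N (x(j, N) = -7*(j + (j + N)) = -7*(j + (N + j)) = -7*(N + 2*j) = -14*j - 7*N)
Z(x(5, -3))² = (-14*5 - 7*(-3))² = (-70 + 21)² = (-49)² = 2401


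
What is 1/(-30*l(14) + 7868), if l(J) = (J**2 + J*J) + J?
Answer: -1/4312 ≈ -0.00023191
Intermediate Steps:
l(J) = J + 2*J**2 (l(J) = (J**2 + J**2) + J = 2*J**2 + J = J + 2*J**2)
1/(-30*l(14) + 7868) = 1/(-420*(1 + 2*14) + 7868) = 1/(-420*(1 + 28) + 7868) = 1/(-420*29 + 7868) = 1/(-30*406 + 7868) = 1/(-12180 + 7868) = 1/(-4312) = -1/4312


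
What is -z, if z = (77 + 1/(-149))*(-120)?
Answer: 1376640/149 ≈ 9239.2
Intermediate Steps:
z = -1376640/149 (z = (77 - 1/149)*(-120) = (11472/149)*(-120) = -1376640/149 ≈ -9239.2)
-z = -1*(-1376640/149) = 1376640/149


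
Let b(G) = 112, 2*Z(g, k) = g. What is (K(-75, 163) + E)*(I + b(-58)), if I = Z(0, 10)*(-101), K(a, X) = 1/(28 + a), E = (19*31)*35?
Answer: 108517248/47 ≈ 2.3089e+6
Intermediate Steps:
Z(g, k) = g/2
E = 20615 (E = 589*35 = 20615)
I = 0 (I = ((½)*0)*(-101) = 0*(-101) = 0)
(K(-75, 163) + E)*(I + b(-58)) = (1/(28 - 75) + 20615)*(0 + 112) = (1/(-47) + 20615)*112 = (-1/47 + 20615)*112 = (968904/47)*112 = 108517248/47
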